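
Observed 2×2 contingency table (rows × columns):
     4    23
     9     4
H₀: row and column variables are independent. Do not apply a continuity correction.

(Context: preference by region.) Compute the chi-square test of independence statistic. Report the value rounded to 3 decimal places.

Row totals [27, 13], col totals [13, 27], n=40
χ² = (4−8.78)²/8.78 + (23−18.23)²/18.23 + (9−4.22)²/4.22 + (4−8.78)²/8.78 = 11.8444
df = 1

test statistic = 11.844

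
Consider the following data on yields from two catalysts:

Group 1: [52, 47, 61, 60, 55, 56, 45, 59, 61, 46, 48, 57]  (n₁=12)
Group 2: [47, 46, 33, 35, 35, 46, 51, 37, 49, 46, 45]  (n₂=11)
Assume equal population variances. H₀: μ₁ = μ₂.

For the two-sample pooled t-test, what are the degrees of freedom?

df = n₁ + n₂ − 2 = 12 + 11 − 2 = 21

degrees of freedom = 21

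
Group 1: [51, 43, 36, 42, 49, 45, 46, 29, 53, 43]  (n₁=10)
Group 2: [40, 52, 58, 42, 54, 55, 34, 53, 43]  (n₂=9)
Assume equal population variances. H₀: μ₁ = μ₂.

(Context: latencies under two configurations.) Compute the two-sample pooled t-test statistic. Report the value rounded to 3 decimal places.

test statistic = -1.188

x̄₁=43.700, s₁=7.103, n₁=10
x̄₂=47.889, s₂=8.268, n₂=9
s_p² = [9·7.103² + 8·8.268²]/17 = 58.8817
SE = √(s_p²·(1/10+1/9)) = 3.5257
t = (43.700−47.889)/3.5257 = -1.1881
df = 17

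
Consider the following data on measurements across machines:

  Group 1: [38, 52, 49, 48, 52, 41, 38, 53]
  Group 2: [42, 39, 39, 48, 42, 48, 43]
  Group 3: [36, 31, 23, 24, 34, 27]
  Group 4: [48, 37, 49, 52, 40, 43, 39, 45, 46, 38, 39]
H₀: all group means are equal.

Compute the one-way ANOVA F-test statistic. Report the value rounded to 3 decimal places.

test statistic = 13.988

Group means [46.38, 43.00, 29.17, 43.27], grand mean 41.344
SSB = Σnᵢ(x̄ᵢ−x̄)² = 1152.329; SSW = ΣΣ(x−x̄ᵢ)² = 768.890
MSB = 1152.329/3 = 384.1095; MSW = 768.890/28 = 27.4604
F = MSB/MSW = 13.9878
df = (3, 28)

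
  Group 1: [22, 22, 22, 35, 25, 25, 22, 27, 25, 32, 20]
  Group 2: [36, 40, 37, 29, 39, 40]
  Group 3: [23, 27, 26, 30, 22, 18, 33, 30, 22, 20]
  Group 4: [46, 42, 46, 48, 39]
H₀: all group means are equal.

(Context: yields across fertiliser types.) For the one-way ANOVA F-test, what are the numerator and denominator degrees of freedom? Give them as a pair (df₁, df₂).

k = 4 groups, N = 32 total
df = (k−1, N−k) = (4−1, 32−4) = (3, 28)

degrees of freedom = [3, 28]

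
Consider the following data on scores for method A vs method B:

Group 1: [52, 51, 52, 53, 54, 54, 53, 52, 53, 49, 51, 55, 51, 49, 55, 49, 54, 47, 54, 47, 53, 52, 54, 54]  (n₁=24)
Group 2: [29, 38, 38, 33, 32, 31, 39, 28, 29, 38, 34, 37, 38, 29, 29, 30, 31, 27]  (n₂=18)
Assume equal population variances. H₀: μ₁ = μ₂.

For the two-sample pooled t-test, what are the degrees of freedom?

df = n₁ + n₂ − 2 = 24 + 18 − 2 = 40

degrees of freedom = 40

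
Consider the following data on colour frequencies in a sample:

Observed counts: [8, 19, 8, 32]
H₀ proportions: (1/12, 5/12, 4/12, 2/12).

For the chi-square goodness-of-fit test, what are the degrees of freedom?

df = k − 1 = 4 − 1 = 3

degrees of freedom = 3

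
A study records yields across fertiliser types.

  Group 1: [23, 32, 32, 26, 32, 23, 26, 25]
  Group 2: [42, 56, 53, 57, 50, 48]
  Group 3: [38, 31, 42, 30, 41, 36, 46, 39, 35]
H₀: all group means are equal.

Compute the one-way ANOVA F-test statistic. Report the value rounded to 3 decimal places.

Group means [27.38, 51.00, 37.56], grand mean 37.522
SSB = Σnᵢ(x̄ᵢ−x̄)² = 1913.642; SSW = ΣΣ(x−x̄ᵢ)² = 482.097
MSB = 1913.642/2 = 956.8210; MSW = 482.097/20 = 24.1049
F = MSB/MSW = 39.6941
df = (2, 20)

test statistic = 39.694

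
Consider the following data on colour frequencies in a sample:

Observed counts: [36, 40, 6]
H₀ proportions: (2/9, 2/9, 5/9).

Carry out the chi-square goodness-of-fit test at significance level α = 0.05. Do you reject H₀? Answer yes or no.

n = 82; E_i = n·p_i = [18.22, 18.22, 45.56]
χ² = (36−18.22)²/18.22 + (40−18.22)²/18.22 + (6−45.56)²/45.56 = 77.7171
df = 2
p-value (upper-tail) = 0.00000
At α=0.05: p < α → reject H₀

reject H₀: yes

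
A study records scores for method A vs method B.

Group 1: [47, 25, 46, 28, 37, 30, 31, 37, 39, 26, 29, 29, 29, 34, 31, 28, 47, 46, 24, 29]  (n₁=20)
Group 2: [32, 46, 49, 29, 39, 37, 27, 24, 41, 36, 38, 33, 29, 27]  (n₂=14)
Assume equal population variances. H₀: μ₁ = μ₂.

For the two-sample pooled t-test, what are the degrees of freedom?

df = n₁ + n₂ − 2 = 20 + 14 − 2 = 32

degrees of freedom = 32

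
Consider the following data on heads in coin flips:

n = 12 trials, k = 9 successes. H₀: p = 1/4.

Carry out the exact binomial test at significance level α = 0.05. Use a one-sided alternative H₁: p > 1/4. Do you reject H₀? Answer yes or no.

Exact binomial: n=12, k=9, p₀=1/4=0.2500
P(X≥9) from Σ C(n,i)·p₀^i·(1−p₀)^(n−i)
p-value (one-sided, H₁ greater) = 0.00039
At α=0.05: p < α → reject H₀

reject H₀: yes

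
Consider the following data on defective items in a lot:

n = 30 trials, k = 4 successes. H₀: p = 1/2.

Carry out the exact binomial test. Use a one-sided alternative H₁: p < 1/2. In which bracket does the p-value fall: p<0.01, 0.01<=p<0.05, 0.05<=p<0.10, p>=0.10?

p-value bracket: p<0.01

Exact binomial: n=30, k=4, p₀=1/2=0.5000
P(X≤4) from Σ C(n,i)·p₀^i·(1−p₀)^(n−i)
p-value (one-sided, H₁ less) = 0.00003
→ bracket: p<0.01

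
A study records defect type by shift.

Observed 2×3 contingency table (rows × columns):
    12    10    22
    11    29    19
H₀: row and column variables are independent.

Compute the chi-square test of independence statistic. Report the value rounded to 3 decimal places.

Row totals [44, 59], col totals [23, 39, 41], n=103
χ² = (12−9.83)²/9.83 + (10−16.66)²/16.66 + (22−17.51)²/17.51 + (11−13.17)²/13.17 + (29−22.34)²/22.34 + (19−23.49)²/23.49 = 7.4939
df = 2

test statistic = 7.494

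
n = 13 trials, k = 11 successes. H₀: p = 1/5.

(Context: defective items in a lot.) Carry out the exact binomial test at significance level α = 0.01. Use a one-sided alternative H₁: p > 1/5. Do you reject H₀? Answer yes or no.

Exact binomial: n=13, k=11, p₀=1/5=0.2000
P(X≥11) from Σ C(n,i)·p₀^i·(1−p₀)^(n−i)
p-value (one-sided, H₁ greater) = 0.00000
At α=0.01: p < α → reject H₀

reject H₀: yes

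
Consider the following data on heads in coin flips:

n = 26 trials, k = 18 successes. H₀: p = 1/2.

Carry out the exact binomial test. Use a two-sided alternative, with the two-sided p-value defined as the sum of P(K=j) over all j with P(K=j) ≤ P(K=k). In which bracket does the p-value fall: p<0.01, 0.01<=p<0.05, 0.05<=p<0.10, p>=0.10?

Exact binomial: n=26, k=18, p₀=1/2=0.5000
P(X=j) = C(n,j)·p₀^j·(1−p₀)^(n−j); p = Σ P(X=j) over j with P(X=j) ≤ P(X=18)
p-value (two-sided) = 0.07552
→ bracket: 0.05<=p<0.10

p-value bracket: 0.05<=p<0.10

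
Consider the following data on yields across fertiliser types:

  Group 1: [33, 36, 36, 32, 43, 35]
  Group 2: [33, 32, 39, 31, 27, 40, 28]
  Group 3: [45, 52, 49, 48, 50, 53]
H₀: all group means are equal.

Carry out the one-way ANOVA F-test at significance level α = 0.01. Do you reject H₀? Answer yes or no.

Group means [35.83, 32.86, 49.50], grand mean 39.053
SSB = Σnᵢ(x̄ᵢ−x̄)² = 985.757; SSW = ΣΣ(x−x̄ᵢ)² = 267.190
MSB = 985.757/2 = 492.8784; MSW = 267.190/16 = 16.6994
F = MSB/MSW = 29.5147
df = (2, 16)
p-value (upper-tail) = 0.00000
At α=0.01: p < α → reject H₀

reject H₀: yes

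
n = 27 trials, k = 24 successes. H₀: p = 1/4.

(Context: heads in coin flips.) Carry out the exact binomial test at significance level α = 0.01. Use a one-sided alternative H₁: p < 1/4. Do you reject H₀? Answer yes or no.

Exact binomial: n=27, k=24, p₀=1/4=0.2500
P(X≤24) from Σ C(n,i)·p₀^i·(1−p₀)^(n−i)
p-value (one-sided, H₁ less) = 1.00000
At α=0.01: p ≥ α → fail to reject H₀

reject H₀: no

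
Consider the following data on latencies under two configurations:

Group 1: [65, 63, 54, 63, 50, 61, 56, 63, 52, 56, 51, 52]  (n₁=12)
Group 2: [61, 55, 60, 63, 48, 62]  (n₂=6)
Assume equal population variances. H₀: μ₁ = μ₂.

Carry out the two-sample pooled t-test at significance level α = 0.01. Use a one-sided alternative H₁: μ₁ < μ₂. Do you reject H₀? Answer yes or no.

x̄₁=57.167, s₁=5.508, n₁=12
x̄₂=58.167, s₂=5.707, n₂=6
s_p² = [11·5.508² + 5·5.707²]/16 = 31.0312
SE = √(s_p²·(1/12+1/6)) = 2.7853
t = (57.167−58.167)/2.7853 = -0.3590
df = 16
p-value (one-sided, H₁ less) = 0.36213
At α=0.01: p ≥ α → fail to reject H₀

reject H₀: no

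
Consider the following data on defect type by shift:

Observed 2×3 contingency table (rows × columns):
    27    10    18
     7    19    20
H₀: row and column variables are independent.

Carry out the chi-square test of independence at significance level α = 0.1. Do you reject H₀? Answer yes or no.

reject H₀: yes

Row totals [55, 46], col totals [34, 29, 38], n=101
χ² = (27−18.51)²/18.51 + (10−15.79)²/15.79 + (18−20.69)²/20.69 + (7−15.49)²/15.49 + (19−13.21)²/13.21 + (20−17.31)²/17.31 = 13.9720
df = 2
p-value (upper-tail) = 0.00092
At α=0.1: p < α → reject H₀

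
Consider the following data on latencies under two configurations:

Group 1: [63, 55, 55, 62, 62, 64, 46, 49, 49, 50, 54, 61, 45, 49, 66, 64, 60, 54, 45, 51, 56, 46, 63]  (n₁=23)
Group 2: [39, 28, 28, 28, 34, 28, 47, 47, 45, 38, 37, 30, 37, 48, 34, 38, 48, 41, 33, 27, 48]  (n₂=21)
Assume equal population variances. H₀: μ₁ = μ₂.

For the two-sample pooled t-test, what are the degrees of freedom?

df = n₁ + n₂ − 2 = 23 + 21 − 2 = 42

degrees of freedom = 42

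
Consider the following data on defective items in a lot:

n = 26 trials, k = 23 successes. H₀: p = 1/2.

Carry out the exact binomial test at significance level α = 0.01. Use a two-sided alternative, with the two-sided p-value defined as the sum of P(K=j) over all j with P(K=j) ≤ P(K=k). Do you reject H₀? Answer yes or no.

reject H₀: yes

Exact binomial: n=26, k=23, p₀=1/2=0.5000
P(X=j) = C(n,j)·p₀^j·(1−p₀)^(n−j); p = Σ P(X=j) over j with P(X=j) ≤ P(X=23)
p-value (two-sided) = 0.00009
At α=0.01: p < α → reject H₀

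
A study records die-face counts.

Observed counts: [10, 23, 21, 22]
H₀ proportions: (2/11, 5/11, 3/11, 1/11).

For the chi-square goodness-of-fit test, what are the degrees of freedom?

degrees of freedom = 3

df = k − 1 = 4 − 1 = 3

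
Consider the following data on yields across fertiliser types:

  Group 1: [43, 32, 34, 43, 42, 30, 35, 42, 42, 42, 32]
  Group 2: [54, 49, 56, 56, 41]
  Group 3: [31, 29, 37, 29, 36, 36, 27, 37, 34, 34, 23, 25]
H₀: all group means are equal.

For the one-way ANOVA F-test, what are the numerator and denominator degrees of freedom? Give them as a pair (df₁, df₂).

degrees of freedom = [2, 25]

k = 3 groups, N = 28 total
df = (k−1, N−k) = (3−1, 28−3) = (2, 25)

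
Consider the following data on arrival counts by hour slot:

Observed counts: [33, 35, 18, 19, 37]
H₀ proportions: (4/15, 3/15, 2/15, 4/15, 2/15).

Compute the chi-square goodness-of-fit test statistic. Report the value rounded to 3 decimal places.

n = 142; E_i = n·p_i = [37.87, 28.40, 18.93, 37.87, 18.93]
χ² = (33−37.87)²/37.87 + (35−28.40)²/28.40 + (18−18.93)²/18.93 + (19−37.87)²/37.87 + (37−18.93)²/18.93 = 28.8451
df = 4

test statistic = 28.845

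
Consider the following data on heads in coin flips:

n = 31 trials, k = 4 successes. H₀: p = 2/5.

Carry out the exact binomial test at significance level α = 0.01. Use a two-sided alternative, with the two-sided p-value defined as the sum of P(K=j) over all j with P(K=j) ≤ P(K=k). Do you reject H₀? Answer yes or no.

reject H₀: yes

Exact binomial: n=31, k=4, p₀=2/5=0.4000
P(X=j) = C(n,j)·p₀^j·(1−p₀)^(n−j); p = Σ P(X=j) over j with P(X=j) ≤ P(X=4)
p-value (two-sided) = 0.00151
At α=0.01: p < α → reject H₀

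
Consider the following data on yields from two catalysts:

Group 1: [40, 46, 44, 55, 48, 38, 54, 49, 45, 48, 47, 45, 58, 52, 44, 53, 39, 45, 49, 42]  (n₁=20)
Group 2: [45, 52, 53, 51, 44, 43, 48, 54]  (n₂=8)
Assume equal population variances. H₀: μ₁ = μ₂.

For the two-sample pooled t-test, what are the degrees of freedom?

df = n₁ + n₂ − 2 = 20 + 8 − 2 = 26

degrees of freedom = 26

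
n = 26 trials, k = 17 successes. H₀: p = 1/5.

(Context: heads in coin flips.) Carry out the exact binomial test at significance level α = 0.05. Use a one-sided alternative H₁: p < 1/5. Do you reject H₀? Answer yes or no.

reject H₀: no

Exact binomial: n=26, k=17, p₀=1/5=0.2000
P(X≤17) from Σ C(n,i)·p₀^i·(1−p₀)^(n−i)
p-value (one-sided, H₁ less) = 1.00000
At α=0.05: p ≥ α → fail to reject H₀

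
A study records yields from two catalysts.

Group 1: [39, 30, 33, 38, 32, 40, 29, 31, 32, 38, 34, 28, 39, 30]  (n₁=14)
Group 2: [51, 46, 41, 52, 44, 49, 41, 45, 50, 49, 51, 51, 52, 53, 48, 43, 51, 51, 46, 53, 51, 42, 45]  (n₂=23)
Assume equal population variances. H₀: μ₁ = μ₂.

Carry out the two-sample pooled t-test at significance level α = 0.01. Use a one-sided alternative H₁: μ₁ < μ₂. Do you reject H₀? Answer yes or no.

x̄₁=33.786, s₁=4.191, n₁=14
x̄₂=48.043, s₂=3.948, n₂=23
s_p² = [13·4.191² + 22·3.948²]/35 = 16.3232
SE = √(s_p²·(1/14+1/23)) = 1.3695
t = (33.786−48.043)/1.3695 = -10.4106
df = 35
p-value (one-sided, H₁ less) = 0.00000
At α=0.01: p < α → reject H₀

reject H₀: yes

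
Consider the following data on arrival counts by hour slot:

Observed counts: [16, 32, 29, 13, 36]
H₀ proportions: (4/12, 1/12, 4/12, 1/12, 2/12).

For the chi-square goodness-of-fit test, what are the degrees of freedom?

df = k − 1 = 5 − 1 = 4

degrees of freedom = 4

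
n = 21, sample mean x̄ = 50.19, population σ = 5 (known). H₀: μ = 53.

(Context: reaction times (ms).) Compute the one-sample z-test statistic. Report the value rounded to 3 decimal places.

test statistic = -2.575

SE = σ/√n = 5/√21 = 1.0911
z = (x̄−μ₀)/SE = (50.19−53)/1.0911 = -2.5754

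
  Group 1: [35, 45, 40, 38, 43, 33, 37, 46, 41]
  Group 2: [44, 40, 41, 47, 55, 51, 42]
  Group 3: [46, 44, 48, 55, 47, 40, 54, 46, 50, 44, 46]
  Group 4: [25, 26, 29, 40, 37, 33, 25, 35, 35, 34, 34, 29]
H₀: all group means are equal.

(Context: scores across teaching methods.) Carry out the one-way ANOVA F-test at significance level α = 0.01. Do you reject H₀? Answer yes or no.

Group means [39.78, 45.71, 47.27, 31.83], grand mean 40.513
SSB = Σnᵢ(x̄ᵢ−x̄)² = 1600.911; SSW = ΣΣ(x−x̄ᵢ)² = 804.833
MSB = 1600.911/3 = 533.6370; MSW = 804.833/35 = 22.9952
F = MSB/MSW = 23.2064
df = (3, 35)
p-value (upper-tail) = 0.00000
At α=0.01: p < α → reject H₀

reject H₀: yes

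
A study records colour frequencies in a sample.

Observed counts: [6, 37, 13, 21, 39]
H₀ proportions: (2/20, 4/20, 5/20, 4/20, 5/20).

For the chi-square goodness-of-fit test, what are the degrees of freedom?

df = k − 1 = 5 − 1 = 4

degrees of freedom = 4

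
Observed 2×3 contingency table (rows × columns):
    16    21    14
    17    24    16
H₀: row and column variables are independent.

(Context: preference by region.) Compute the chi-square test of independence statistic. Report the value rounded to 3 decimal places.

test statistic = 0.030

Row totals [51, 57], col totals [33, 45, 30], n=108
χ² = (16−15.58)²/15.58 + (21−21.25)²/21.25 + (14−14.17)²/14.17 + (17−17.42)²/17.42 + (24−23.75)²/23.75 + (16−15.83)²/15.83 = 0.0304
df = 2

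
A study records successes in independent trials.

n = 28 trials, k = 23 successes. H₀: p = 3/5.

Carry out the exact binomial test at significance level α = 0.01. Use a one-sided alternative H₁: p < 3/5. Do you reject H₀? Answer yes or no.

Exact binomial: n=28, k=23, p₀=3/5=0.6000
P(X≤23) from Σ C(n,i)·p₀^i·(1−p₀)^(n−i)
p-value (one-sided, H₁ less) = 0.99681
At α=0.01: p ≥ α → fail to reject H₀

reject H₀: no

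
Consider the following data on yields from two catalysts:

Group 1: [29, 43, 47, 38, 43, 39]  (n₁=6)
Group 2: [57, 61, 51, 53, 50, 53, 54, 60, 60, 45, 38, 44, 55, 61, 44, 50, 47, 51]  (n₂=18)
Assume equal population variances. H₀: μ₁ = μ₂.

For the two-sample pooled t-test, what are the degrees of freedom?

df = n₁ + n₂ − 2 = 6 + 18 − 2 = 22

degrees of freedom = 22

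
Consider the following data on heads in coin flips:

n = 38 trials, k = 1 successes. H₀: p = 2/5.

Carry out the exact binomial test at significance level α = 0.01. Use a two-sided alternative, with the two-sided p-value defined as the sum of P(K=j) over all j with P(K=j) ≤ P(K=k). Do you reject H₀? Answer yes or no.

reject H₀: yes

Exact binomial: n=38, k=1, p₀=2/5=0.4000
P(X=j) = C(n,j)·p₀^j·(1−p₀)^(n−j); p = Σ P(X=j) over j with P(X=j) ≤ P(X=1)
p-value (two-sided) = 0.00000
At α=0.01: p < α → reject H₀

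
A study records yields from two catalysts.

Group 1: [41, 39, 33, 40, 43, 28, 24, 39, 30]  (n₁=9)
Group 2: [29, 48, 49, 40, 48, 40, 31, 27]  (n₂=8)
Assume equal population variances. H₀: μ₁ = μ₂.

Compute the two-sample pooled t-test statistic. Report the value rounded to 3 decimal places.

x̄₁=35.222, s₁=6.667, n₁=9
x̄₂=39.000, s₂=9.040, n₂=8
s_p² = [8·6.667² + 7·9.040²]/15 = 61.8370
SE = √(s_p²·(1/9+1/8)) = 3.8210
t = (35.222−39.000)/3.8210 = -0.9887
df = 15

test statistic = -0.989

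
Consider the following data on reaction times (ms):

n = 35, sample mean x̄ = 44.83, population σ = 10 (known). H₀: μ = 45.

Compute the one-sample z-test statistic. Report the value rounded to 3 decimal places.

test statistic = -0.101

SE = σ/√n = 10/√35 = 1.6903
z = (x̄−μ₀)/SE = (44.83−45)/1.6903 = -0.1006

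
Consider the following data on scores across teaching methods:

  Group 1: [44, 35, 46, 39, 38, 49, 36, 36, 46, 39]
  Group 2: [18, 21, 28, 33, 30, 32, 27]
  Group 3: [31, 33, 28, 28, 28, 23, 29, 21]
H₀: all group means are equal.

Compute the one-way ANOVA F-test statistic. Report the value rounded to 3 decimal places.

Group means [40.80, 27.00, 27.62], grand mean 32.720
SSB = Σnᵢ(x̄ᵢ−x̄)² = 1089.565; SSW = ΣΣ(x−x̄ᵢ)² = 521.475
MSB = 1089.565/2 = 544.7825; MSW = 521.475/22 = 23.7034
F = MSB/MSW = 22.9833
df = (2, 22)

test statistic = 22.983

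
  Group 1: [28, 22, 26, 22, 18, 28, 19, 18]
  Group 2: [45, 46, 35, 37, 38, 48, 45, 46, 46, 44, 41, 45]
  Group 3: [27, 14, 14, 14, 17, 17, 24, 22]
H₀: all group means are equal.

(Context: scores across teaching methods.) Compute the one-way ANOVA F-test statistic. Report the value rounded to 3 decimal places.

Group means [22.62, 43.00, 18.62], grand mean 30.214
SSB = Σnᵢ(x̄ᵢ−x̄)² = 3496.964; SSW = ΣΣ(x−x̄ᵢ)² = 499.750
MSB = 3496.964/2 = 1748.4821; MSW = 499.750/25 = 19.9900
F = MSB/MSW = 87.4678
df = (2, 25)

test statistic = 87.468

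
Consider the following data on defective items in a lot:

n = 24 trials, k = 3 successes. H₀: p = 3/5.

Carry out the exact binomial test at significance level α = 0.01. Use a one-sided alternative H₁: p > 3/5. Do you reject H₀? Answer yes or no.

reject H₀: no

Exact binomial: n=24, k=3, p₀=3/5=0.6000
P(X≥3) from Σ C(n,i)·p₀^i·(1−p₀)^(n−i)
p-value (one-sided, H₁ greater) = 1.00000
At α=0.01: p ≥ α → fail to reject H₀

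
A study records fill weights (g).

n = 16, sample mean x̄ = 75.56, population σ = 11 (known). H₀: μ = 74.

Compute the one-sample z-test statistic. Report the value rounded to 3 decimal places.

test statistic = 0.567

SE = σ/√n = 11/√16 = 2.7500
z = (x̄−μ₀)/SE = (75.56−74)/2.7500 = 0.5673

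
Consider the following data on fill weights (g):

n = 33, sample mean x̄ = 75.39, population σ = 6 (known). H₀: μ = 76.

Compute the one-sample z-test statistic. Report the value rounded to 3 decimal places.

SE = σ/√n = 6/√33 = 1.0445
z = (x̄−μ₀)/SE = (75.39−76)/1.0445 = -0.5840

test statistic = -0.584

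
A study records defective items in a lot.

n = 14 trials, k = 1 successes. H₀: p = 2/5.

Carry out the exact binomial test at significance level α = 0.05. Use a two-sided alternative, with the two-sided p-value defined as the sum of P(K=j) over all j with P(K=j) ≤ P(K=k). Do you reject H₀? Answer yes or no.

reject H₀: yes

Exact binomial: n=14, k=1, p₀=2/5=0.4000
P(X=j) = C(n,j)·p₀^j·(1−p₀)^(n−j); p = Σ P(X=j) over j with P(X=j) ≤ P(X=1)
p-value (two-sided) = 0.01200
At α=0.05: p < α → reject H₀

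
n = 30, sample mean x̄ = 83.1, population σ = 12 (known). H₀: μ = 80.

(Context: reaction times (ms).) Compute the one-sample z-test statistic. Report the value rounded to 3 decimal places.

test statistic = 1.415

SE = σ/√n = 12/√30 = 2.1909
z = (x̄−μ₀)/SE = (83.1−80)/2.1909 = 1.4149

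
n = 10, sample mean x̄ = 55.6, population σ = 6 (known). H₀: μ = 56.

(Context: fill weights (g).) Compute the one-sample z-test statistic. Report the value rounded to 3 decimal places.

SE = σ/√n = 6/√10 = 1.8974
z = (x̄−μ₀)/SE = (55.6−56)/1.8974 = -0.2108

test statistic = -0.211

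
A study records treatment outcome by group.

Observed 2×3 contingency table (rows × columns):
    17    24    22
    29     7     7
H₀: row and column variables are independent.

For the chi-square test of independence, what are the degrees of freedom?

degrees of freedom = 2

df = (r−1)(c−1) = (2−1)·(3−1) = 2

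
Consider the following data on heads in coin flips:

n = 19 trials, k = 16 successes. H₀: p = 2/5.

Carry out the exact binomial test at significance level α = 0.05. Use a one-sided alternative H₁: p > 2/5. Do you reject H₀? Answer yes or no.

Exact binomial: n=19, k=16, p₀=2/5=0.4000
P(X≥16) from Σ C(n,i)·p₀^i·(1−p₀)^(n−i)
p-value (one-sided, H₁ greater) = 0.00010
At α=0.05: p < α → reject H₀

reject H₀: yes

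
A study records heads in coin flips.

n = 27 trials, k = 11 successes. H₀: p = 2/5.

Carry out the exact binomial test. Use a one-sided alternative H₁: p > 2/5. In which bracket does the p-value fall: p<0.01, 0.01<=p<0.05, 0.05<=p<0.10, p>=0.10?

p-value bracket: p>=0.10

Exact binomial: n=27, k=11, p₀=2/5=0.4000
P(X≥11) from Σ C(n,i)·p₀^i·(1−p₀)^(n−i)
p-value (one-sided, H₁ greater) = 0.54154
→ bracket: p>=0.10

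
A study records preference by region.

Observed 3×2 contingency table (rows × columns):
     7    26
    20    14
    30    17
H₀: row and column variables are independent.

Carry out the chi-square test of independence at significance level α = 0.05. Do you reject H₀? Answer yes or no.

Row totals [33, 34, 47], col totals [57, 57], n=114
χ² = (7−16.50)²/16.50 + (26−16.50)²/16.50 + (20−17.00)²/17.00 + (14−17.00)²/17.00 + (30−23.50)²/23.50 + (17−23.50)²/23.50 = 15.5940
df = 2
p-value (upper-tail) = 0.00041
At α=0.05: p < α → reject H₀

reject H₀: yes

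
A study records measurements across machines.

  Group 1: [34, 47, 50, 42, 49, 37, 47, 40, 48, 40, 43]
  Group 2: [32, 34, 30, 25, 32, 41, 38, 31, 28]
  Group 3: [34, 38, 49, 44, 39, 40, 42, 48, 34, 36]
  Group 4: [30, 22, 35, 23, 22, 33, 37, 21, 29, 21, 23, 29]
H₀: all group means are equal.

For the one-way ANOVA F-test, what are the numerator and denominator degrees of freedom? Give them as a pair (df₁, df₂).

k = 4 groups, N = 42 total
df = (k−1, N−k) = (4−1, 42−4) = (3, 38)

degrees of freedom = [3, 38]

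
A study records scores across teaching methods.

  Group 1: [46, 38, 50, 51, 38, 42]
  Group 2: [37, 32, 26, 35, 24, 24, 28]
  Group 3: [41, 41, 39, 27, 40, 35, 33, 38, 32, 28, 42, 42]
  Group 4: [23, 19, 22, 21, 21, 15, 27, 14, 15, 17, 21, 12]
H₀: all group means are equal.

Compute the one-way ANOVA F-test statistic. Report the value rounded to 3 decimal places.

Group means [44.17, 29.43, 36.50, 18.92], grand mean 30.703
SSB = Σnᵢ(x̄ᵢ−x̄)² = 3169.265; SSW = ΣΣ(x−x̄ᵢ)² = 862.464
MSB = 3169.265/3 = 1056.4218; MSW = 862.464/33 = 26.1353
F = MSB/MSW = 40.4213
df = (3, 33)

test statistic = 40.421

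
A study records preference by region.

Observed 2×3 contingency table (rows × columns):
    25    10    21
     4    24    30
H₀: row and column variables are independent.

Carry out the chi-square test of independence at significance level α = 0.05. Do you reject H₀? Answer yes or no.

reject H₀: yes

Row totals [56, 58], col totals [29, 34, 51], n=114
χ² = (25−14.25)²/14.25 + (10−16.70)²/16.70 + (21−25.05)²/25.05 + (4−14.75)²/14.75 + (24−17.30)²/17.30 + (30−25.95)²/25.95 = 22.5317
df = 2
p-value (upper-tail) = 0.00001
At α=0.05: p < α → reject H₀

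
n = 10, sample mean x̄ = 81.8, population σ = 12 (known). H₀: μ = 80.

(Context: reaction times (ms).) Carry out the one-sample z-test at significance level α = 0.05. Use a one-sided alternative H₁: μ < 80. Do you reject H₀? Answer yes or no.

SE = σ/√n = 12/√10 = 3.7947
z = (x̄−μ₀)/SE = (81.8−80)/3.7947 = 0.4743
p-value (one-sided, H₁ less) = 0.68237
At α=0.05: p ≥ α → fail to reject H₀

reject H₀: no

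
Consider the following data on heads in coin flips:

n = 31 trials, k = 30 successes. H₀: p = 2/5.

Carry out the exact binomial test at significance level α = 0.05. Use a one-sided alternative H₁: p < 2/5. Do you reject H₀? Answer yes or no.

reject H₀: no

Exact binomial: n=31, k=30, p₀=2/5=0.4000
P(X≤30) from Σ C(n,i)·p₀^i·(1−p₀)^(n−i)
p-value (one-sided, H₁ less) = 1.00000
At α=0.05: p ≥ α → fail to reject H₀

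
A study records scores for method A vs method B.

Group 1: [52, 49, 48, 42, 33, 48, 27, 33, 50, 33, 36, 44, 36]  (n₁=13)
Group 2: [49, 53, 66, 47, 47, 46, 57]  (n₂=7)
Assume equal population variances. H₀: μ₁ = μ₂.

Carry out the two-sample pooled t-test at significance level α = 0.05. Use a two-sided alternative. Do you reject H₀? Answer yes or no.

reject H₀: yes

x̄₁=40.846, s₁=8.224, n₁=13
x̄₂=52.143, s₂=7.267, n₂=7
s_p² = [12·8.224² + 6·7.267²]/18 = 62.6972
SE = √(s_p²·(1/13+1/7)) = 3.7121
t = (40.846−52.143)/3.7121 = -3.0432
df = 18
p-value (two-sided) = 0.00700
At α=0.05: p < α → reject H₀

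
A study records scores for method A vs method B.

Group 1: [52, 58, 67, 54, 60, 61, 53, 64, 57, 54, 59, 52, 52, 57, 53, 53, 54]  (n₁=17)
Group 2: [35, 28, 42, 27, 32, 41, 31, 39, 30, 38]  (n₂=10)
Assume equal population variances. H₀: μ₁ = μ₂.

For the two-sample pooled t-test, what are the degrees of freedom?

degrees of freedom = 25

df = n₁ + n₂ − 2 = 17 + 10 − 2 = 25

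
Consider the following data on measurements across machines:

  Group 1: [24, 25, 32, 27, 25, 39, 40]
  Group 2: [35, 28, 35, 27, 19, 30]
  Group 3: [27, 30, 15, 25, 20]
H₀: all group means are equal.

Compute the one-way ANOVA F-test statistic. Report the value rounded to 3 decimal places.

Group means [30.29, 29.00, 23.40], grand mean 27.944
SSB = Σnᵢ(x̄ᵢ−x̄)² = 148.316; SSW = ΣΣ(x−x̄ᵢ)² = 598.629
MSB = 148.316/2 = 74.1579; MSW = 598.629/15 = 39.9086
F = MSB/MSW = 1.8582
df = (2, 15)

test statistic = 1.858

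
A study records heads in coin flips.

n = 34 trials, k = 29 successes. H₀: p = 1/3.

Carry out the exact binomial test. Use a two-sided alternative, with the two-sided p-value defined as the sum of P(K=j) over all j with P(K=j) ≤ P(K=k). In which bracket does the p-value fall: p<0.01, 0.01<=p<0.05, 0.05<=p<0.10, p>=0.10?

Exact binomial: n=34, k=29, p₀=1/3=0.3333
P(X=j) = C(n,j)·p₀^j·(1−p₀)^(n−j); p = Σ P(X=j) over j with P(X=j) ≤ P(X=29)
p-value (two-sided) = 0.00000
→ bracket: p<0.01

p-value bracket: p<0.01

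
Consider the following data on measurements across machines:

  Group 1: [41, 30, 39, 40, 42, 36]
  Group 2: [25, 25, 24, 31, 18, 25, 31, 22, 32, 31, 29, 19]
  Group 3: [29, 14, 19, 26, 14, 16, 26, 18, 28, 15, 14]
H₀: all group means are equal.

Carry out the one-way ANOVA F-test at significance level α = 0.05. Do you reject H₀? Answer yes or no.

Group means [38.00, 26.00, 19.91], grand mean 26.172
SSB = Σnᵢ(x̄ᵢ−x̄)² = 1271.229; SSW = ΣΣ(x−x̄ᵢ)² = 724.909
MSB = 1271.229/2 = 635.6144; MSW = 724.909/26 = 27.8811
F = MSB/MSW = 22.7973
df = (2, 26)
p-value (upper-tail) = 0.00000
At α=0.05: p < α → reject H₀

reject H₀: yes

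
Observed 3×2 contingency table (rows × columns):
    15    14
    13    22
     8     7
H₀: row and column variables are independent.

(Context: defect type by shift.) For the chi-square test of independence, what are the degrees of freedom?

degrees of freedom = 2

df = (r−1)(c−1) = (3−1)·(2−1) = 2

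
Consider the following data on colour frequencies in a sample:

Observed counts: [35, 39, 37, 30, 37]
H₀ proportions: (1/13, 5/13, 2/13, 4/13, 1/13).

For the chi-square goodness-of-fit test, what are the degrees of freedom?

degrees of freedom = 4

df = k − 1 = 5 − 1 = 4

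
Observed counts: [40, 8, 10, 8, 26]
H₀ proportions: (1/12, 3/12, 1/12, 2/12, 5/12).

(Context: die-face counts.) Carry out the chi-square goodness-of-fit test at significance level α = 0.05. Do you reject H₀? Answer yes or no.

reject H₀: yes

n = 92; E_i = n·p_i = [7.67, 23.00, 7.67, 15.33, 38.33]
χ² = (40−7.67)²/7.67 + (8−23.00)²/23.00 + (10−7.67)²/7.67 + (8−15.33)²/15.33 + (26−38.33)²/38.33 = 154.3304
df = 4
p-value (upper-tail) = 0.00000
At α=0.05: p < α → reject H₀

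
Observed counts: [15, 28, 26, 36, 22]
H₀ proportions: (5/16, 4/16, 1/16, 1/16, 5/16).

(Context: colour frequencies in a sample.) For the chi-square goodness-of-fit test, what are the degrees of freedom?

df = k − 1 = 5 − 1 = 4

degrees of freedom = 4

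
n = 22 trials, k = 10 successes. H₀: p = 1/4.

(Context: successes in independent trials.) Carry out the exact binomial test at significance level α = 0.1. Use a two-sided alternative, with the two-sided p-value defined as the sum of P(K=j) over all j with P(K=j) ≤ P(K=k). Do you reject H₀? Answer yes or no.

Exact binomial: n=22, k=10, p₀=1/4=0.2500
P(X=j) = C(n,j)·p₀^j·(1−p₀)^(n−j); p = Σ P(X=j) over j with P(X=j) ≤ P(X=10)
p-value (two-sided) = 0.04437
At α=0.1: p < α → reject H₀

reject H₀: yes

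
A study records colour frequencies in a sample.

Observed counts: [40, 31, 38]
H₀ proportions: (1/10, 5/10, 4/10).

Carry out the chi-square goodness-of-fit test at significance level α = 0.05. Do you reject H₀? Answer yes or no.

reject H₀: yes

n = 109; E_i = n·p_i = [10.90, 54.50, 43.60]
χ² = (40−10.90)²/10.90 + (31−54.50)²/54.50 + (38−43.60)²/43.60 = 88.5413
df = 2
p-value (upper-tail) = 0.00000
At α=0.05: p < α → reject H₀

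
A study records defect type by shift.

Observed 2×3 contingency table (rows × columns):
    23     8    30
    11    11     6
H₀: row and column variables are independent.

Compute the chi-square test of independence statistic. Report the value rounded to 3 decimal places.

test statistic = 9.824

Row totals [61, 28], col totals [34, 19, 36], n=89
χ² = (23−23.30)²/23.30 + (8−13.02)²/13.02 + (30−24.67)²/24.67 + (11−10.70)²/10.70 + (11−5.98)²/5.98 + (6−11.33)²/11.33 = 9.8236
df = 2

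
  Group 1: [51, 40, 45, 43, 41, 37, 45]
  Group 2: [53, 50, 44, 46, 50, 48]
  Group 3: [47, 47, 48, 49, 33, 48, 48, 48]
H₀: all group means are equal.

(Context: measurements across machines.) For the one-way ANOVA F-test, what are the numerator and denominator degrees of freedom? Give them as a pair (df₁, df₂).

k = 3 groups, N = 21 total
df = (k−1, N−k) = (3−1, 21−3) = (2, 18)

degrees of freedom = [2, 18]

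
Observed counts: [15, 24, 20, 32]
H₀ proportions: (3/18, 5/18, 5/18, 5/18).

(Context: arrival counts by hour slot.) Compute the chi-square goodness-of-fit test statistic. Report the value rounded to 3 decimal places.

n = 91; E_i = n·p_i = [15.17, 25.28, 25.28, 25.28]
χ² = (15−15.17)²/15.17 + (24−25.28)²/25.28 + (20−25.28)²/25.28 + (32−25.28)²/25.28 = 2.9560
df = 3

test statistic = 2.956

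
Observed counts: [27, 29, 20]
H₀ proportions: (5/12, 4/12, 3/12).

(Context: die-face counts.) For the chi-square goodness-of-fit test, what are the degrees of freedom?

df = k − 1 = 3 − 1 = 2

degrees of freedom = 2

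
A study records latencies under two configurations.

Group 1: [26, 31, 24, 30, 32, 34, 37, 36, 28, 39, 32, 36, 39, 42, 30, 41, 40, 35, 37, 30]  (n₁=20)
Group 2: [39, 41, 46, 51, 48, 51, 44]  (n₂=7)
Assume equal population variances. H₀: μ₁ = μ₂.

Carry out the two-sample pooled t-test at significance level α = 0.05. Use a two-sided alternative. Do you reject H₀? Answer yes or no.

x̄₁=33.950, s₁=5.083, n₁=20
x̄₂=45.714, s₂=4.680, n₂=7
s_p² = [19·5.083² + 6·4.680²]/25 = 24.8951
SE = √(s_p²·(1/20+1/7)) = 2.1912
t = (33.950−45.714)/2.1912 = -5.3690
df = 25
p-value (two-sided) = 0.00001
At α=0.05: p < α → reject H₀

reject H₀: yes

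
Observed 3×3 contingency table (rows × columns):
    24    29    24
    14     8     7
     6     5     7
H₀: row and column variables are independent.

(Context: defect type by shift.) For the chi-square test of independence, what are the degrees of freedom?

degrees of freedom = 4

df = (r−1)(c−1) = (3−1)·(3−1) = 4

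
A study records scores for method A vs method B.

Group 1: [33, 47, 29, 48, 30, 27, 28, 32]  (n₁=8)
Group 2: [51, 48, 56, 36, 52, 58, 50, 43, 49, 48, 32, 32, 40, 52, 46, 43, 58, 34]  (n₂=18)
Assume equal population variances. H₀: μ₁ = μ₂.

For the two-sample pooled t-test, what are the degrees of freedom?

df = n₁ + n₂ − 2 = 8 + 18 − 2 = 24

degrees of freedom = 24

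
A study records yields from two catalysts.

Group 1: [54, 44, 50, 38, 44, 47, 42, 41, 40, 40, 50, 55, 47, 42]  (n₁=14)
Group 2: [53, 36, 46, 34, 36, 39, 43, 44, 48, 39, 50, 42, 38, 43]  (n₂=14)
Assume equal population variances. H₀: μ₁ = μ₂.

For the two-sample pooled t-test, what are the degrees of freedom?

degrees of freedom = 26

df = n₁ + n₂ − 2 = 14 + 14 − 2 = 26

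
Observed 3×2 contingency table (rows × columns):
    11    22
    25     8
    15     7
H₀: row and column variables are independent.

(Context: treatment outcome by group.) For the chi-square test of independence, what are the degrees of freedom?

degrees of freedom = 2

df = (r−1)(c−1) = (3−1)·(2−1) = 2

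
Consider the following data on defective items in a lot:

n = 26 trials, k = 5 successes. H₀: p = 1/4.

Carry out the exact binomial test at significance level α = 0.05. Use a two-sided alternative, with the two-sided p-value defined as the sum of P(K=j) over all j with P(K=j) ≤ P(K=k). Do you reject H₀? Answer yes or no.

Exact binomial: n=26, k=5, p₀=1/4=0.2500
P(X=j) = C(n,j)·p₀^j·(1−p₀)^(n−j); p = Σ P(X=j) over j with P(X=j) ≤ P(X=5)
p-value (two-sided) = 0.65199
At α=0.05: p ≥ α → fail to reject H₀

reject H₀: no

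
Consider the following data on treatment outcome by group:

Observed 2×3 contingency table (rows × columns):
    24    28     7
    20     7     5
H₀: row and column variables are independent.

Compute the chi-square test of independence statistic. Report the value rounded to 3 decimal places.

test statistic = 5.796

Row totals [59, 32], col totals [44, 35, 12], n=91
χ² = (24−28.53)²/28.53 + (28−22.69)²/22.69 + (7−7.78)²/7.78 + (20−15.47)²/15.47 + (7−12.31)²/12.31 + (5−4.22)²/4.22 = 5.7962
df = 2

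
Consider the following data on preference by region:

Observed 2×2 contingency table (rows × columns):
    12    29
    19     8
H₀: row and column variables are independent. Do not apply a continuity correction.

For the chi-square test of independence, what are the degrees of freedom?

df = (r−1)(c−1) = (2−1)·(2−1) = 1

degrees of freedom = 1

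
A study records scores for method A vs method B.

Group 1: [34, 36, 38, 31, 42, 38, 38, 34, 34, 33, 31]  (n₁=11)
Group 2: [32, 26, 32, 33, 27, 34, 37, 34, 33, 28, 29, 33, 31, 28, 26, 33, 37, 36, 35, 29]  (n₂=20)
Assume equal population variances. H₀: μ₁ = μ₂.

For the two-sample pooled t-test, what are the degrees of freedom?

degrees of freedom = 29

df = n₁ + n₂ − 2 = 11 + 20 − 2 = 29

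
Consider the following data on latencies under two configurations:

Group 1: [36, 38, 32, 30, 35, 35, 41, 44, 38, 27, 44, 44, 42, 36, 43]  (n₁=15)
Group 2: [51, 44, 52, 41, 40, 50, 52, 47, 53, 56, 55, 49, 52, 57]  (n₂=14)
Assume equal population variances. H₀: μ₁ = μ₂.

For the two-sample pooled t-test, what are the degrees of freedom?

df = n₁ + n₂ − 2 = 15 + 14 − 2 = 27

degrees of freedom = 27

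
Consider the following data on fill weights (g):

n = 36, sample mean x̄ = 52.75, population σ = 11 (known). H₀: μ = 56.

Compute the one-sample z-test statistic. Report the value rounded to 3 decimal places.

SE = σ/√n = 11/√36 = 1.8333
z = (x̄−μ₀)/SE = (52.75−56)/1.8333 = -1.7727

test statistic = -1.773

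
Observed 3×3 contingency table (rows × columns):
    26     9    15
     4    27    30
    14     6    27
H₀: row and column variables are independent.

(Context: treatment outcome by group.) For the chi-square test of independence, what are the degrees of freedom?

df = (r−1)(c−1) = (3−1)·(3−1) = 4

degrees of freedom = 4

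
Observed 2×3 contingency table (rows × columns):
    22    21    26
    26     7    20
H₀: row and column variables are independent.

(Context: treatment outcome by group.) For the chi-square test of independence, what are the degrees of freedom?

df = (r−1)(c−1) = (2−1)·(3−1) = 2

degrees of freedom = 2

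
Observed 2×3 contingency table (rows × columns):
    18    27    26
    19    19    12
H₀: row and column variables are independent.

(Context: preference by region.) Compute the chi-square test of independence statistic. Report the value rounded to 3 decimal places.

test statistic = 3.023

Row totals [71, 50], col totals [37, 46, 38], n=121
χ² = (18−21.71)²/21.71 + (27−26.99)²/26.99 + (26−22.30)²/22.30 + (19−15.29)²/15.29 + (19−19.01)²/19.01 + (12−15.70)²/15.70 = 3.0226
df = 2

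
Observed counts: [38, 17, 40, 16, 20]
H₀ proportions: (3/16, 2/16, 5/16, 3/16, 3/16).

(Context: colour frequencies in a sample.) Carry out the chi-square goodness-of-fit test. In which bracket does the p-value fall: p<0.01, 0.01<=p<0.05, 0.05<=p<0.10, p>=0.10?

p-value bracket: 0.01<=p<0.05

n = 131; E_i = n·p_i = [24.56, 16.38, 40.94, 24.56, 24.56]
χ² = (38−24.56)²/24.56 + (17−16.38)²/16.38 + (40−40.94)²/40.94 + (16−24.56)²/24.56 + (20−24.56)²/24.56 = 11.2290
df = 4
p-value (upper-tail) = 0.02411
→ bracket: 0.01<=p<0.05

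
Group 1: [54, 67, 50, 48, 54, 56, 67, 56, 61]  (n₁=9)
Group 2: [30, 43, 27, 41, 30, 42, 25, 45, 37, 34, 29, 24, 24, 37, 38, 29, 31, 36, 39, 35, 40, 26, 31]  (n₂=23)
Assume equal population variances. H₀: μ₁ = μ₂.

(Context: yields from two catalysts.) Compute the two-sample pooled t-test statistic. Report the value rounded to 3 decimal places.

x̄₁=57.000, s₁=6.764, n₁=9
x̄₂=33.609, s₂=6.415, n₂=23
s_p² = [8·6.764² + 22·6.415²]/30 = 42.3826
SE = √(s_p²·(1/9+1/23)) = 2.5597
t = (57.000−33.609)/2.5597 = 9.1384
df = 30

test statistic = 9.138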